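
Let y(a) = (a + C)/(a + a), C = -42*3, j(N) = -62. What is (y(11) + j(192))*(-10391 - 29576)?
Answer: 59111193/22 ≈ 2.6869e+6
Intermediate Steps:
C = -126
y(a) = (-126 + a)/(2*a) (y(a) = (a - 126)/(a + a) = (-126 + a)/((2*a)) = (-126 + a)*(1/(2*a)) = (-126 + a)/(2*a))
(y(11) + j(192))*(-10391 - 29576) = ((1/2)*(-126 + 11)/11 - 62)*(-10391 - 29576) = ((1/2)*(1/11)*(-115) - 62)*(-39967) = (-115/22 - 62)*(-39967) = -1479/22*(-39967) = 59111193/22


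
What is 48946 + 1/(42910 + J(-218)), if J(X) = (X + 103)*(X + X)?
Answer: 4554425301/93050 ≈ 48946.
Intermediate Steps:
J(X) = 2*X*(103 + X) (J(X) = (103 + X)*(2*X) = 2*X*(103 + X))
48946 + 1/(42910 + J(-218)) = 48946 + 1/(42910 + 2*(-218)*(103 - 218)) = 48946 + 1/(42910 + 2*(-218)*(-115)) = 48946 + 1/(42910 + 50140) = 48946 + 1/93050 = 4554425301/93050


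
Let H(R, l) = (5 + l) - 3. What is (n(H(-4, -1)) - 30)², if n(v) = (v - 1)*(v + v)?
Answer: 900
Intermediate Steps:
H(R, l) = 2 + l
n(v) = 2*v*(-1 + v) (n(v) = (-1 + v)*(2*v) = 2*v*(-1 + v))
(n(H(-4, -1)) - 30)² = (2*(2 - 1)*(-1 + (2 - 1)) - 30)² = (2*1*(-1 + 1) - 30)² = (2*1*0 - 30)² = (0 - 30)² = (-30)² = 900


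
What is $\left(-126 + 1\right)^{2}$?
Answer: $15625$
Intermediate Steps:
$\left(-126 + 1\right)^{2} = \left(-125\right)^{2} = 15625$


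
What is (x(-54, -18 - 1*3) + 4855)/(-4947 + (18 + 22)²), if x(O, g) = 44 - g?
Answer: -4920/3347 ≈ -1.4700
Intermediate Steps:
(x(-54, -18 - 1*3) + 4855)/(-4947 + (18 + 22)²) = ((44 - (-18 - 1*3)) + 4855)/(-4947 + (18 + 22)²) = ((44 - (-18 - 3)) + 4855)/(-4947 + 40²) = ((44 - 1*(-21)) + 4855)/(-4947 + 1600) = ((44 + 21) + 4855)/(-3347) = (65 + 4855)*(-1/3347) = 4920*(-1/3347) = -4920/3347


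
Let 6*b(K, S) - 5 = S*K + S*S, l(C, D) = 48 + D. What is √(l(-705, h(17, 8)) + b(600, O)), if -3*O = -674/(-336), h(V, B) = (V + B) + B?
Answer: 5*√5502390/3024 ≈ 3.8785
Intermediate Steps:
h(V, B) = V + 2*B (h(V, B) = (B + V) + B = V + 2*B)
O = -337/504 (O = -(-674)/(3*(-336)) = -(-674)*(-1)/(3*336) = -⅓*337/168 = -337/504 ≈ -0.66865)
b(K, S) = ⅚ + S²/6 + K*S/6 (b(K, S) = ⅚ + (S*K + S*S)/6 = ⅚ + (K*S + S²)/6 = ⅚ + (S² + K*S)/6 = ⅚ + (S²/6 + K*S/6) = ⅚ + S²/6 + K*S/6)
√(l(-705, h(17, 8)) + b(600, O)) = √((48 + (17 + 2*8)) + (⅚ + (-337/504)²/6 + (⅙)*600*(-337/504))) = √((48 + (17 + 16)) + (⅚ + (⅙)*(113569/254016) - 8425/126)) = √((48 + 33) + (⅚ + 113569/1524096 - 8425/126)) = √(81 - 100525151/1524096) = √(22926625/1524096) = 5*√5502390/3024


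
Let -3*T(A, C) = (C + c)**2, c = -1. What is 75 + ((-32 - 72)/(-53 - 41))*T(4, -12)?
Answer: 1787/141 ≈ 12.674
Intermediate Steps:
T(A, C) = -(-1 + C)**2/3 (T(A, C) = -(C - 1)**2/3 = -(-1 + C)**2/3)
75 + ((-32 - 72)/(-53 - 41))*T(4, -12) = 75 + ((-32 - 72)/(-53 - 41))*(-(-1 - 12)**2/3) = 75 + (-104/(-94))*(-1/3*(-13)**2) = 75 + (-104*(-1/94))*(-1/3*169) = 75 + (52/47)*(-169/3) = 75 - 8788/141 = 1787/141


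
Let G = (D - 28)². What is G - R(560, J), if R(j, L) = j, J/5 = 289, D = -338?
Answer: 133396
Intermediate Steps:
J = 1445 (J = 5*289 = 1445)
G = 133956 (G = (-338 - 28)² = (-366)² = 133956)
G - R(560, J) = 133956 - 1*560 = 133956 - 560 = 133396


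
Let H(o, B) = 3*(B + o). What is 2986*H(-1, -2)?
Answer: -26874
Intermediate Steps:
H(o, B) = 3*B + 3*o
2986*H(-1, -2) = 2986*(3*(-2) + 3*(-1)) = 2986*(-6 - 3) = 2986*(-9) = -26874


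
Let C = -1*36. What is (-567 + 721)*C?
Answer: -5544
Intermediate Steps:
C = -36
(-567 + 721)*C = (-567 + 721)*(-36) = 154*(-36) = -5544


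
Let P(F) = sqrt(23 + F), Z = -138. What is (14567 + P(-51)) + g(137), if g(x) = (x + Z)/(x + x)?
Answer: 3991357/274 + 2*I*sqrt(7) ≈ 14567.0 + 5.2915*I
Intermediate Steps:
g(x) = (-138 + x)/(2*x) (g(x) = (x - 138)/(x + x) = (-138 + x)/((2*x)) = (-138 + x)*(1/(2*x)) = (-138 + x)/(2*x))
(14567 + P(-51)) + g(137) = (14567 + sqrt(23 - 51)) + (1/2)*(-138 + 137)/137 = (14567 + sqrt(-28)) + (1/2)*(1/137)*(-1) = (14567 + 2*I*sqrt(7)) - 1/274 = 3991357/274 + 2*I*sqrt(7)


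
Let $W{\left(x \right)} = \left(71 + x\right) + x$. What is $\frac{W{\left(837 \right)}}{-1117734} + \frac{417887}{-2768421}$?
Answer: $- \frac{52435266967}{343817586446} \approx -0.15251$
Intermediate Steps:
$W{\left(x \right)} = 71 + 2 x$
$\frac{W{\left(837 \right)}}{-1117734} + \frac{417887}{-2768421} = \frac{71 + 2 \cdot 837}{-1117734} + \frac{417887}{-2768421} = \left(71 + 1674\right) \left(- \frac{1}{1117734}\right) + 417887 \left(- \frac{1}{2768421}\right) = 1745 \left(- \frac{1}{1117734}\right) - \frac{417887}{2768421} = - \frac{1745}{1117734} - \frac{417887}{2768421} = - \frac{52435266967}{343817586446}$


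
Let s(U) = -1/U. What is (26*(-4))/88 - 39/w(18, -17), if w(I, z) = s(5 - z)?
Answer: 9425/11 ≈ 856.82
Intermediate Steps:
w(I, z) = -1/(5 - z)
(26*(-4))/88 - 39/w(18, -17) = (26*(-4))/88 - 39/(1/(-5 - 17)) = -104*1/88 - 39/(1/(-22)) = -13/11 - 39/(-1/22) = -13/11 - 39*(-22) = -13/11 + 858 = 9425/11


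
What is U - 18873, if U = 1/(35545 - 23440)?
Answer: -228457664/12105 ≈ -18873.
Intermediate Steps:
U = 1/12105 ≈ 8.2611e-5
U - 18873 = 1/12105 - 18873 = -228457664/12105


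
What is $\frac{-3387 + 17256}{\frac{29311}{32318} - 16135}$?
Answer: $- \frac{448218342}{521421619} \approx -0.85961$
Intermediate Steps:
$\frac{-3387 + 17256}{\frac{29311}{32318} - 16135} = \frac{13869}{29311 \cdot \frac{1}{32318} - 16135} = \frac{13869}{\frac{29311}{32318} - 16135} = \frac{13869}{- \frac{521421619}{32318}} = 13869 \left(- \frac{32318}{521421619}\right) = - \frac{448218342}{521421619}$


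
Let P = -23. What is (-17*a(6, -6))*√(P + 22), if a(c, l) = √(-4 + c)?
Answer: -17*I*√2 ≈ -24.042*I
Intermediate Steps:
(-17*a(6, -6))*√(P + 22) = (-17*√(-4 + 6))*√(-23 + 22) = (-17*√2)*√(-1) = (-17*√2)*I = -17*I*√2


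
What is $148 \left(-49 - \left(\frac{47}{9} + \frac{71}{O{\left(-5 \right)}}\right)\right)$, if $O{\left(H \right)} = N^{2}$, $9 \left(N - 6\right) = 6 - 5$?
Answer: $- \frac{226137932}{27225} \approx -8306.3$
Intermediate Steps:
$N = \frac{55}{9}$ ($N = 6 + \frac{6 - 5}{9} = 6 + \frac{1}{9} \cdot 1 = 6 + \frac{1}{9} = \frac{55}{9} \approx 6.1111$)
$O{\left(H \right)} = \frac{3025}{81}$ ($O{\left(H \right)} = \left(\frac{55}{9}\right)^{2} = \frac{3025}{81}$)
$148 \left(-49 - \left(\frac{47}{9} + \frac{71}{O{\left(-5 \right)}}\right)\right) = 148 \left(-49 - \left(\frac{47}{9} + \frac{5751}{3025}\right)\right) = 148 \left(-49 - \frac{193934}{27225}\right) = 148 \left(- \frac{1527959}{27225}\right) = - \frac{226137932}{27225}$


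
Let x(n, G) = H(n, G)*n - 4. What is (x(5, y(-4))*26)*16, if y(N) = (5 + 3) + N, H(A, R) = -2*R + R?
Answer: -9984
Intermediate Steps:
H(A, R) = -R
y(N) = 8 + N
x(n, G) = -4 - G*n (x(n, G) = (-G)*n - 4 = -G*n - 4 = -4 - G*n)
(x(5, y(-4))*26)*16 = ((-4 - 1*(8 - 4)*5)*26)*16 = ((-4 - 1*4*5)*26)*16 = ((-4 - 20)*26)*16 = -24*26*16 = -624*16 = -9984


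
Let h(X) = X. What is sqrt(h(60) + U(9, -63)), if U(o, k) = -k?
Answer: sqrt(123) ≈ 11.091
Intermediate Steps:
sqrt(h(60) + U(9, -63)) = sqrt(60 - 1*(-63)) = sqrt(60 + 63) = sqrt(123)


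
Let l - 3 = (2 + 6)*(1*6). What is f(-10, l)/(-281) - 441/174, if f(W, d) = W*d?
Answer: -11727/16298 ≈ -0.71954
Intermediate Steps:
l = 51 (l = 3 + (2 + 6)*(1*6) = 3 + 8*6 = 3 + 48 = 51)
f(-10, l)/(-281) - 441/174 = -10*51/(-281) - 441/174 = -510*(-1/281) - 441*1/174 = 510/281 - 147/58 = -11727/16298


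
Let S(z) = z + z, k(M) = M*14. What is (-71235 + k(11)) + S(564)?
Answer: -69953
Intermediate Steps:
k(M) = 14*M
S(z) = 2*z
(-71235 + k(11)) + S(564) = (-71235 + 14*11) + 2*564 = (-71235 + 154) + 1128 = -71081 + 1128 = -69953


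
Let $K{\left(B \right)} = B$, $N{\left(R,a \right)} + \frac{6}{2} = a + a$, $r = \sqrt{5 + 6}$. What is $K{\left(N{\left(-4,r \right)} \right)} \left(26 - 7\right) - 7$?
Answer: $-64 + 38 \sqrt{11} \approx 62.032$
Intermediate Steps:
$r = \sqrt{11} \approx 3.3166$
$N{\left(R,a \right)} = -3 + 2 a$ ($N{\left(R,a \right)} = -3 + \left(a + a\right) = -3 + 2 a$)
$K{\left(N{\left(-4,r \right)} \right)} \left(26 - 7\right) - 7 = \left(-3 + 2 \sqrt{11}\right) \left(26 - 7\right) - 7 = \left(-3 + 2 \sqrt{11}\right) 19 - 7 = \left(-57 + 38 \sqrt{11}\right) - 7 = -64 + 38 \sqrt{11}$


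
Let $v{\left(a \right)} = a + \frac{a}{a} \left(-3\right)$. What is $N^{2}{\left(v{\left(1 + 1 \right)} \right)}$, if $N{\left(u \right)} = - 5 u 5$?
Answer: $625$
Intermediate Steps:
$v{\left(a \right)} = -3 + a$ ($v{\left(a \right)} = a + 1 \left(-3\right) = a - 3 = -3 + a$)
$N{\left(u \right)} = - 25 u$
$N^{2}{\left(v{\left(1 + 1 \right)} \right)} = \left(- 25 \left(-3 + \left(1 + 1\right)\right)\right)^{2} = \left(- 25 \left(-3 + 2\right)\right)^{2} = \left(\left(-25\right) \left(-1\right)\right)^{2} = 25^{2} = 625$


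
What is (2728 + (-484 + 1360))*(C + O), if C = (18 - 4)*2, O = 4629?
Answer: 16783828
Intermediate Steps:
C = 28 (C = 14*2 = 28)
(2728 + (-484 + 1360))*(C + O) = (2728 + (-484 + 1360))*(28 + 4629) = (2728 + 876)*4657 = 3604*4657 = 16783828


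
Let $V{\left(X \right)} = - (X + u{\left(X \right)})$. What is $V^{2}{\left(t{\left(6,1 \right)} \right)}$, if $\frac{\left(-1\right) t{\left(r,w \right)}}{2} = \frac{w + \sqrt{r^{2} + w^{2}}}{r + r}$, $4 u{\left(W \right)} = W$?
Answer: $\frac{475}{288} + \frac{25 \sqrt{37}}{288} \approx 2.1773$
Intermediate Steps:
$u{\left(W \right)} = \frac{W}{4}$
$t{\left(r,w \right)} = - \frac{w + \sqrt{r^{2} + w^{2}}}{r}$ ($t{\left(r,w \right)} = - 2 \frac{w + \sqrt{r^{2} + w^{2}}}{r + r} = - 2 \frac{w + \sqrt{r^{2} + w^{2}}}{2 r} = - \frac{w + \sqrt{r^{2} + w^{2}}}{r}$)
$V{\left(X \right)} = - \frac{5 X}{4}$ ($V{\left(X \right)} = - (X + \frac{X}{4}) = - \frac{5 X}{4}$)
$V^{2}{\left(t{\left(6,1 \right)} \right)} = \left(- \frac{5 \frac{\left(-1\right) 1 - \sqrt{6^{2} + 1^{2}}}{6}}{4}\right)^{2} = \left(- \frac{5 \frac{-1 - \sqrt{36 + 1}}{6}}{4}\right)^{2} = \left(- \frac{5 \frac{-1 - \sqrt{37}}{6}}{4}\right)^{2} = \left(- \frac{5 \left(- \frac{1}{6} - \frac{\sqrt{37}}{6}\right)}{4}\right)^{2} = \left(\frac{5}{24} + \frac{5 \sqrt{37}}{24}\right)^{2}$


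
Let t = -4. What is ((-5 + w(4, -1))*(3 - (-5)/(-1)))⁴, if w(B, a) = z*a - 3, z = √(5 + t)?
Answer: 104976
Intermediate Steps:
z = 1 (z = √(5 - 4) = √1 = 1)
w(B, a) = -3 + a (w(B, a) = 1*a - 3 = a - 3 = -3 + a)
((-5 + w(4, -1))*(3 - (-5)/(-1)))⁴ = ((-5 + (-3 - 1))*(3 - (-5)/(-1)))⁴ = ((-5 - 4)*(3 - (-5)*(-1)))⁴ = (-9*(3 - 1*5))⁴ = (-9*(3 - 5))⁴ = (-9*(-2))⁴ = 18⁴ = 104976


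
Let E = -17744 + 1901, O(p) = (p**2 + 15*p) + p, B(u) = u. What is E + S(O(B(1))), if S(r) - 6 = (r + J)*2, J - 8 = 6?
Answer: -15775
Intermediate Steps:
J = 14 (J = 8 + 6 = 14)
O(p) = p**2 + 16*p
E = -15843
S(r) = 34 + 2*r (S(r) = 6 + (r + 14)*2 = 6 + (14 + r)*2 = 6 + (28 + 2*r) = 34 + 2*r)
E + S(O(B(1))) = -15843 + (34 + 2*(1*(16 + 1))) = -15843 + (34 + 2*(1*17)) = -15843 + (34 + 2*17) = -15843 + (34 + 34) = -15843 + 68 = -15775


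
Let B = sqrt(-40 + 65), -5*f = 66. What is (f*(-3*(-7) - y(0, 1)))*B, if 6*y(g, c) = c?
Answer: -1375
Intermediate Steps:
y(g, c) = c/6
f = -66/5 (f = -1/5*66 = -66/5 ≈ -13.200)
B = 5 (B = sqrt(25) = 5)
(f*(-3*(-7) - y(0, 1)))*B = -66*(-3*(-7) - 1/6)/5*5 = -66*(21 - 1*1/6)/5*5 = -66*(21 - 1/6)/5*5 = -66/5*125/6*5 = -275*5 = -1375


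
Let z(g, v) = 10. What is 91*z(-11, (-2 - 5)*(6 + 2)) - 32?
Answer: 878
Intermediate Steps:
91*z(-11, (-2 - 5)*(6 + 2)) - 32 = 91*10 - 32 = 910 - 32 = 878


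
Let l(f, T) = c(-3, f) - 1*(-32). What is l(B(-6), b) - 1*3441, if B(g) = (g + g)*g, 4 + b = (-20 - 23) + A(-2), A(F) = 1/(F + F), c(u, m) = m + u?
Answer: -3340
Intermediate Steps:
A(F) = 1/(2*F)
b = -189/4 (b = -4 + ((-20 - 23) + (1/2)/(-2)) = -4 + (-43 + (1/2)*(-1/2)) = -4 + (-43 - 1/4) = -4 - 173/4 = -189/4 ≈ -47.250)
B(g) = 2*g**2 (B(g) = (2*g)*g = 2*g**2)
l(f, T) = 29 + f (l(f, T) = (f - 3) - 1*(-32) = (-3 + f) + 32 = 29 + f)
l(B(-6), b) - 1*3441 = (29 + 2*(-6)**2) - 1*3441 = (29 + 2*36) - 3441 = (29 + 72) - 3441 = 101 - 3441 = -3340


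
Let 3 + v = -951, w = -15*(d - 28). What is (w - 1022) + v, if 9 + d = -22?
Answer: -1091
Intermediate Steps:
d = -31 (d = -9 - 22 = -31)
w = 885 (w = -15*(-31 - 28) = -15*(-59) = 885)
v = -954 (v = -3 - 951 = -954)
(w - 1022) + v = (885 - 1022) - 954 = -137 - 954 = -1091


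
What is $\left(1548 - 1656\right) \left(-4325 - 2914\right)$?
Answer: $781812$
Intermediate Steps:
$\left(1548 - 1656\right) \left(-4325 - 2914\right) = \left(-108\right) \left(-7239\right) = 781812$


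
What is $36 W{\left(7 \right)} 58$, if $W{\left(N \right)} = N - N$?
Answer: $0$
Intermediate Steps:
$W{\left(N \right)} = 0$
$36 W{\left(7 \right)} 58 = 36 \cdot 0 \cdot 58 = 0 \cdot 58 = 0$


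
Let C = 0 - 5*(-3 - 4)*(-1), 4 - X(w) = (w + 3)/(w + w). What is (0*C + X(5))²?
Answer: 256/25 ≈ 10.240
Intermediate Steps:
X(w) = 4 - (3 + w)/(2*w) (X(w) = 4 - (w + 3)/(w + w) = 4 - (3 + w)/(2*w))
C = -35 (C = 0 - (-35)*(-1) = 0 - 5*7 = 0 - 35 = -35)
(0*C + X(5))² = (0*(-35) + (½)*(-3 + 7*5)/5)² = (0 + (½)*(⅕)*(-3 + 35))² = (0 + (½)*(⅕)*32)² = (0 + 16/5)² = (16/5)² = 256/25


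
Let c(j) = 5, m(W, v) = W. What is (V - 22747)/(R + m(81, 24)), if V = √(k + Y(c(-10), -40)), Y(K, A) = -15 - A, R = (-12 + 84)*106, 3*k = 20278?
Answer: -22747/7713 + √61059/23139 ≈ -2.9385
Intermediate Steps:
k = 20278/3 (k = (⅓)*20278 = 20278/3 ≈ 6759.3)
R = 7632 (R = 72*106 = 7632)
V = √61059/3 (V = √(20278/3 + (-15 - 1*(-40))) = √(20278/3 + (-15 + 40)) = √(20278/3 + 25) = √(20353/3) = √61059/3 ≈ 82.367)
(V - 22747)/(R + m(81, 24)) = (√61059/3 - 22747)/(7632 + 81) = (-22747 + √61059/3)/7713 = (-22747 + √61059/3)*(1/7713) = -22747/7713 + √61059/23139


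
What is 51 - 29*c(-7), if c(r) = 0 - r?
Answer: -152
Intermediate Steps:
c(r) = -r
51 - 29*c(-7) = 51 - (-29)*(-7) = 51 - 29*7 = 51 - 203 = -152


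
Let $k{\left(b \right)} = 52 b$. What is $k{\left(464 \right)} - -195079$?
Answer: $219207$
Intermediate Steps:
$k{\left(464 \right)} - -195079 = 52 \cdot 464 - -195079 = 24128 + 195079 = 219207$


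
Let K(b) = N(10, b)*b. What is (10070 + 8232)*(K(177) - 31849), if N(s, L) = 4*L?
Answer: 1710633034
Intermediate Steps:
K(b) = 4*b**2 (K(b) = (4*b)*b = 4*b**2)
(10070 + 8232)*(K(177) - 31849) = (10070 + 8232)*(4*177**2 - 31849) = 18302*(4*31329 - 31849) = 18302*(125316 - 31849) = 18302*93467 = 1710633034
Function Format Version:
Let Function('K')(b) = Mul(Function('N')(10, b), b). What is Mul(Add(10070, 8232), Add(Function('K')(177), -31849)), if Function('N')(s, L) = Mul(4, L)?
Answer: 1710633034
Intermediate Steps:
Function('K')(b) = Mul(4, Pow(b, 2)) (Function('K')(b) = Mul(Mul(4, b), b) = Mul(4, Pow(b, 2)))
Mul(Add(10070, 8232), Add(Function('K')(177), -31849)) = Mul(Add(10070, 8232), Add(Mul(4, Pow(177, 2)), -31849)) = Mul(18302, Add(Mul(4, 31329), -31849)) = Mul(18302, Add(125316, -31849)) = Mul(18302, 93467) = 1710633034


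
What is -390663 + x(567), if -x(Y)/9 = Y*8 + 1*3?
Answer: -431514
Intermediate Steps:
x(Y) = -27 - 72*Y (x(Y) = -9*(Y*8 + 1*3) = -9*(8*Y + 3) = -9*(3 + 8*Y) = -27 - 72*Y)
-390663 + x(567) = -390663 + (-27 - 72*567) = -390663 + (-27 - 40824) = -390663 - 40851 = -431514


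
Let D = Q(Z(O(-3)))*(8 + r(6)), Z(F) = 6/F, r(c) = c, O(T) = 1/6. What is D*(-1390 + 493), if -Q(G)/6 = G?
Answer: 2712528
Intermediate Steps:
O(T) = ⅙
Q(G) = -6*G
D = -3024 (D = (-36/⅙)*(8 + 6) = -36*6*14 = -6*36*14 = -216*14 = -3024)
D*(-1390 + 493) = -3024*(-1390 + 493) = -3024*(-897) = 2712528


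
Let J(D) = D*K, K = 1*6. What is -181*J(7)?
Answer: -7602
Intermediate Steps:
K = 6
J(D) = 6*D (J(D) = D*6 = 6*D)
-181*J(7) = -1086*7 = -181*42 = -7602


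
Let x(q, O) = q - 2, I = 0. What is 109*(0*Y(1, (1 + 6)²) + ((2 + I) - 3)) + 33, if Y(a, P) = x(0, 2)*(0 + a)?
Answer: -76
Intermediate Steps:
x(q, O) = -2 + q
Y(a, P) = -2*a (Y(a, P) = (-2 + 0)*(0 + a) = -2*a)
109*(0*Y(1, (1 + 6)²) + ((2 + I) - 3)) + 33 = 109*(0*(-2*1) + ((2 + 0) - 3)) + 33 = 109*(0*(-2) + (2 - 3)) + 33 = 109*(0 - 1) + 33 = 109*(-1) + 33 = -109 + 33 = -76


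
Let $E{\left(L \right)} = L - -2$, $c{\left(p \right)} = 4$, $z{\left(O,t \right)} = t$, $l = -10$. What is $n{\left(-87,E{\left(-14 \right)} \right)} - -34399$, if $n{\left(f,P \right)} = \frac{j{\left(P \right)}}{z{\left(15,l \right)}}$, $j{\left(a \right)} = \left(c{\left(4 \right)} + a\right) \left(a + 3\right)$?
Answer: $\frac{171959}{5} \approx 34392.0$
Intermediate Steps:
$j{\left(a \right)} = \left(3 + a\right) \left(4 + a\right)$ ($j{\left(a \right)} = \left(4 + a\right) \left(a + 3\right) = \left(4 + a\right) \left(3 + a\right) = \left(3 + a\right) \left(4 + a\right)$)
$E{\left(L \right)} = 2 + L$ ($E{\left(L \right)} = L + 2 = 2 + L$)
$n{\left(f,P \right)} = - \frac{6}{5} - \frac{7 P}{10} - \frac{P^{2}}{10}$ ($n{\left(f,P \right)} = \frac{12 + P^{2} + 7 P}{-10} = \left(12 + P^{2} + 7 P\right) \left(- \frac{1}{10}\right) = - \frac{6}{5} - \frac{7 P}{10} - \frac{P^{2}}{10}$)
$n{\left(-87,E{\left(-14 \right)} \right)} - -34399 = \left(- \frac{6}{5} - \frac{7 \left(2 - 14\right)}{10} - \frac{\left(2 - 14\right)^{2}}{10}\right) - -34399 = \left(- \frac{6}{5} - - \frac{42}{5} - \frac{\left(-12\right)^{2}}{10}\right) + 34399 = \left(- \frac{6}{5} + \frac{42}{5} - \frac{72}{5}\right) + 34399 = - \frac{36}{5} + 34399 = \frac{171959}{5}$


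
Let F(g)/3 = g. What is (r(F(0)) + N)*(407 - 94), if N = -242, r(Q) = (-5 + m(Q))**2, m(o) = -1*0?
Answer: -67921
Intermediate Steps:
m(o) = 0
F(g) = 3*g
r(Q) = 25 (r(Q) = (-5 + 0)**2 = (-5)**2 = 25)
(r(F(0)) + N)*(407 - 94) = (25 - 242)*(407 - 94) = -217*313 = -67921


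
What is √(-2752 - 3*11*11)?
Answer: I*√3115 ≈ 55.812*I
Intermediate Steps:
√(-2752 - 3*11*11) = √(-2752 - 33*11) = √(-2752 - 363) = √(-3115) = I*√3115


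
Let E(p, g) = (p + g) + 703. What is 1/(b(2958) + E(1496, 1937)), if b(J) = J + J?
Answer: 1/10052 ≈ 9.9483e-5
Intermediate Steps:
E(p, g) = 703 + g + p (E(p, g) = (g + p) + 703 = 703 + g + p)
b(J) = 2*J
1/(b(2958) + E(1496, 1937)) = 1/(2*2958 + (703 + 1937 + 1496)) = 1/(5916 + 4136) = 1/10052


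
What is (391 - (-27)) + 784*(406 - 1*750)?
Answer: -269278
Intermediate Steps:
(391 - (-27)) + 784*(406 - 1*750) = (391 - 1*(-27)) + 784*(406 - 750) = (391 + 27) + 784*(-344) = 418 - 269696 = -269278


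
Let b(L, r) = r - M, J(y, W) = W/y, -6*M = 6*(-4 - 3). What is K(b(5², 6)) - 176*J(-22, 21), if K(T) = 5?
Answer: 173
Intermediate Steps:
M = 7 (M = -(-4 - 3) = -(-7) = -⅙*(-42) = 7)
b(L, r) = -7 + r (b(L, r) = r - 1*7 = r - 7 = -7 + r)
K(b(5², 6)) - 176*J(-22, 21) = 5 - 3696/(-22) = 5 - 3696*(-1)/22 = 5 - 176*(-21/22) = 5 + 168 = 173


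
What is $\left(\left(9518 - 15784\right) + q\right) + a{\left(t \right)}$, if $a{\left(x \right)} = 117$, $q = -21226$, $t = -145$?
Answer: $-27375$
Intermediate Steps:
$\left(\left(9518 - 15784\right) + q\right) + a{\left(t \right)} = \left(\left(9518 - 15784\right) - 21226\right) + 117 = \left(-6266 - 21226\right) + 117 = -27492 + 117 = -27375$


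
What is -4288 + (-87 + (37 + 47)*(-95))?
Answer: -12355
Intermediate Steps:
-4288 + (-87 + (37 + 47)*(-95)) = -4288 + (-87 + 84*(-95)) = -4288 + (-87 - 7980) = -4288 - 8067 = -12355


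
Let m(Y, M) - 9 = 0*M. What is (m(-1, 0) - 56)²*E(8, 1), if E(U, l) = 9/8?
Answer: 19881/8 ≈ 2485.1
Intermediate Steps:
E(U, l) = 9/8 (E(U, l) = 9*(⅛) = 9/8)
m(Y, M) = 9 (m(Y, M) = 9 + 0*M = 9 + 0 = 9)
(m(-1, 0) - 56)²*E(8, 1) = (9 - 56)²*(9/8) = (-47)²*(9/8) = 2209*(9/8) = 19881/8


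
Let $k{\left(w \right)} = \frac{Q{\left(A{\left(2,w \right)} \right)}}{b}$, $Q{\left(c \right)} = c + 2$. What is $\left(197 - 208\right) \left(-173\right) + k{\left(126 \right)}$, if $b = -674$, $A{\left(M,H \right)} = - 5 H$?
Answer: $\frac{641625}{337} \approx 1903.9$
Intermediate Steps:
$Q{\left(c \right)} = 2 + c$
$k{\left(w \right)} = - \frac{1}{337} + \frac{5 w}{674}$ ($k{\left(w \right)} = \frac{2 - 5 w}{-674} = \left(2 - 5 w\right) \left(- \frac{1}{674}\right) = - \frac{1}{337} + \frac{5 w}{674}$)
$\left(197 - 208\right) \left(-173\right) + k{\left(126 \right)} = \left(197 - 208\right) \left(-173\right) + \left(- \frac{1}{337} + \frac{5}{674} \cdot 126\right) = \left(-11\right) \left(-173\right) + \left(- \frac{1}{337} + \frac{315}{337}\right) = 1903 + \frac{314}{337} = \frac{641625}{337}$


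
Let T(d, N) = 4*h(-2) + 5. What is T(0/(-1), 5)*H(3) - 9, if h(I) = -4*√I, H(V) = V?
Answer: 6 - 48*I*√2 ≈ 6.0 - 67.882*I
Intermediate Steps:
T(d, N) = 5 - 16*I*√2 (T(d, N) = 4*(-4*I*√2) + 5 = -16*I*√2 + 5 = 5 - 16*I*√2)
T(0/(-1), 5)*H(3) - 9 = (5 - 16*I*√2)*3 - 9 = (15 - 48*I*√2) - 9 = 6 - 48*I*√2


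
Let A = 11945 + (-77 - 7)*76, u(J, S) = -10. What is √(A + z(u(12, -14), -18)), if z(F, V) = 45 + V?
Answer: 2*√1397 ≈ 74.753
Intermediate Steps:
A = 5561 (A = 11945 - 84*76 = 11945 - 6384 = 5561)
√(A + z(u(12, -14), -18)) = √(5561 + (45 - 18)) = √(5561 + 27) = √5588 = 2*√1397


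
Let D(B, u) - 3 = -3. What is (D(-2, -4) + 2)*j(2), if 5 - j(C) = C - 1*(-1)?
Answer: 4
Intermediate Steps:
D(B, u) = 0 (D(B, u) = 3 - 3 = 0)
j(C) = 4 - C (j(C) = 5 - (C - 1*(-1)) = 5 - (C + 1) = 5 - (1 + C) = 5 + (-1 - C) = 4 - C)
(D(-2, -4) + 2)*j(2) = (0 + 2)*(4 - 1*2) = 2*(4 - 2) = 2*2 = 4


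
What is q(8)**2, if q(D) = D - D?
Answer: 0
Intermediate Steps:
q(D) = 0
q(8)**2 = 0**2 = 0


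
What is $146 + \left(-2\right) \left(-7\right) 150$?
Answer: $2246$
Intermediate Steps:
$146 + \left(-2\right) \left(-7\right) 150 = 146 + 14 \cdot 150 = 146 + 2100 = 2246$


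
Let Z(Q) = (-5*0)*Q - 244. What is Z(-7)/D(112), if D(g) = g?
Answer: -61/28 ≈ -2.1786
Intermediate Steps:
Z(Q) = -244 (Z(Q) = 0*Q - 244 = 0 - 244 = -244)
Z(-7)/D(112) = -244/112 = -244*1/112 = -61/28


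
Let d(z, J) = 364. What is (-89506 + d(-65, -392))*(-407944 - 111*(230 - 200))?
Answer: 36661786908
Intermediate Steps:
(-89506 + d(-65, -392))*(-407944 - 111*(230 - 200)) = (-89506 + 364)*(-407944 - 111*(230 - 200)) = -89142*(-407944 - 111*30) = -89142*(-407944 - 3330) = -89142*(-411274) = 36661786908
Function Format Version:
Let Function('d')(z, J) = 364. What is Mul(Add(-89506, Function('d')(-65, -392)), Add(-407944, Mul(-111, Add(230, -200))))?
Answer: 36661786908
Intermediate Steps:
Mul(Add(-89506, Function('d')(-65, -392)), Add(-407944, Mul(-111, Add(230, -200)))) = Mul(Add(-89506, 364), Add(-407944, Mul(-111, Add(230, -200)))) = Mul(-89142, Add(-407944, Mul(-111, 30))) = Mul(-89142, Add(-407944, -3330)) = Mul(-89142, -411274) = 36661786908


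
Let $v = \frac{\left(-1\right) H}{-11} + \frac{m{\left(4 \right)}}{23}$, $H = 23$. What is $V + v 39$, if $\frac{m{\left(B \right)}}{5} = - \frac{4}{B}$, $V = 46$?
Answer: $\frac{30124}{253} \approx 119.07$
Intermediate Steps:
$m{\left(B \right)} = - \frac{20}{B}$ ($m{\left(B \right)} = 5 \left(- \frac{4}{B}\right) = - \frac{20}{B}$)
$v = \frac{474}{253}$ ($v = \frac{\left(-1\right) 23}{-11} + \frac{\left(-20\right) \frac{1}{4}}{23} = \left(-23\right) \left(- \frac{1}{11}\right) + \left(-20\right) \frac{1}{4} \cdot \frac{1}{23} = \frac{23}{11} - \frac{5}{23} = \frac{474}{253} \approx 1.8735$)
$V + v 39 = 46 + \frac{474}{253} \cdot 39 = 46 + \frac{18486}{253} = \frac{30124}{253}$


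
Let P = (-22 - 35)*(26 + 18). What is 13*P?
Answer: -32604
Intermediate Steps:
P = -2508 (P = -57*44 = -2508)
13*P = 13*(-2508) = -32604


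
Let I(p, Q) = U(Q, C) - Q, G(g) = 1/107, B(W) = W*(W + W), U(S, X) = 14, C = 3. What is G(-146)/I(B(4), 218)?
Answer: -1/21828 ≈ -4.5813e-5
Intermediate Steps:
B(W) = 2*W**2 (B(W) = W*(2*W) = 2*W**2)
G(g) = 1/107
I(p, Q) = 14 - Q
G(-146)/I(B(4), 218) = 1/(107*(14 - 1*218)) = 1/(107*(14 - 218)) = (1/107)/(-204) = (1/107)*(-1/204) = -1/21828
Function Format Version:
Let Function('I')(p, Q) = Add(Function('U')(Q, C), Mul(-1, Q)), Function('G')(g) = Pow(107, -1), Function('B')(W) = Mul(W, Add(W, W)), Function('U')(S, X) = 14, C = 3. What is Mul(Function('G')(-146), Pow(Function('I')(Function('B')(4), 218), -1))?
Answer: Rational(-1, 21828) ≈ -4.5813e-5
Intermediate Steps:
Function('B')(W) = Mul(2, Pow(W, 2)) (Function('B')(W) = Mul(W, Mul(2, W)) = Mul(2, Pow(W, 2)))
Function('G')(g) = Rational(1, 107)
Function('I')(p, Q) = Add(14, Mul(-1, Q))
Mul(Function('G')(-146), Pow(Function('I')(Function('B')(4), 218), -1)) = Mul(Rational(1, 107), Pow(Add(14, Mul(-1, 218)), -1)) = Mul(Rational(1, 107), Pow(Add(14, -218), -1)) = Mul(Rational(1, 107), Pow(-204, -1)) = Mul(Rational(1, 107), Rational(-1, 204)) = Rational(-1, 21828)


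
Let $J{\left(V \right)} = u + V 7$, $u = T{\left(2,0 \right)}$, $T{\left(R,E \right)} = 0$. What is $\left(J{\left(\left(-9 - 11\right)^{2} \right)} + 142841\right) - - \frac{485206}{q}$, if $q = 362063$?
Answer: $\frac{52731702589}{362063} \approx 1.4564 \cdot 10^{5}$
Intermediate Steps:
$u = 0$
$J{\left(V \right)} = 7 V$ ($J{\left(V \right)} = 0 + V 7 = 0 + 7 V = 7 V$)
$\left(J{\left(\left(-9 - 11\right)^{2} \right)} + 142841\right) - - \frac{485206}{q} = \left(7 \left(-9 - 11\right)^{2} + 142841\right) - - \frac{485206}{362063} = \left(7 \left(-20\right)^{2} + 142841\right) - \left(-485206\right) \frac{1}{362063} = \left(7 \cdot 400 + 142841\right) - - \frac{485206}{362063} = \left(2800 + 142841\right) + \frac{485206}{362063} = 145641 + \frac{485206}{362063} = \frac{52731702589}{362063}$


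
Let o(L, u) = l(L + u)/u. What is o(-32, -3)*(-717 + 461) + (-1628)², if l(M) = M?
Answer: 7942192/3 ≈ 2.6474e+6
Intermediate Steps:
o(L, u) = (L + u)/u
o(-32, -3)*(-717 + 461) + (-1628)² = ((-32 - 3)/(-3))*(-717 + 461) + (-1628)² = -⅓*(-35)*(-256) + 2650384 = (35/3)*(-256) + 2650384 = -8960/3 + 2650384 = 7942192/3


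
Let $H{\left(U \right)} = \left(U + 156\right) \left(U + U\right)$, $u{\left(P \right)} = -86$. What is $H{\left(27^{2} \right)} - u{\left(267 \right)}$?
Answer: $1290416$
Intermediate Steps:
$H{\left(U \right)} = 2 U \left(156 + U\right)$ ($H{\left(U \right)} = \left(156 + U\right) 2 U = 2 U \left(156 + U\right)$)
$H{\left(27^{2} \right)} - u{\left(267 \right)} = 2 \cdot 27^{2} \left(156 + 27^{2}\right) - -86 = 2 \cdot 729 \left(156 + 729\right) + 86 = 2 \cdot 729 \cdot 885 + 86 = 1290330 + 86 = 1290416$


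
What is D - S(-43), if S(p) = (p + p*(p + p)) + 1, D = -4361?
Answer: -8017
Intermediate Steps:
S(p) = 1 + p + 2*p**2 (S(p) = (p + p*(2*p)) + 1 = (p + 2*p**2) + 1 = 1 + p + 2*p**2)
D - S(-43) = -4361 - (1 - 43 + 2*(-43)**2) = -4361 - (1 - 43 + 2*1849) = -4361 - (1 - 43 + 3698) = -4361 - 1*3656 = -4361 - 3656 = -8017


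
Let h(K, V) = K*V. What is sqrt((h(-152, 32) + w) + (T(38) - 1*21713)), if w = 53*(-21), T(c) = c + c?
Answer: I*sqrt(27614) ≈ 166.17*I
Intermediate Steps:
T(c) = 2*c
w = -1113
sqrt((h(-152, 32) + w) + (T(38) - 1*21713)) = sqrt((-152*32 - 1113) + (2*38 - 1*21713)) = sqrt((-4864 - 1113) + (76 - 21713)) = sqrt(-5977 - 21637) = sqrt(-27614) = I*sqrt(27614)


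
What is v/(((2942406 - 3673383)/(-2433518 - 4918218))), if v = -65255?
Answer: -479737532680/730977 ≈ -6.5630e+5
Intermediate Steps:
v/(((2942406 - 3673383)/(-2433518 - 4918218))) = -65255*(-2433518 - 4918218)/(2942406 - 3673383) = -65255/((-730977/(-7351736))) = -65255/((-730977*(-1/7351736))) = -65255/730977/7351736 = -65255*7351736/730977 = -479737532680/730977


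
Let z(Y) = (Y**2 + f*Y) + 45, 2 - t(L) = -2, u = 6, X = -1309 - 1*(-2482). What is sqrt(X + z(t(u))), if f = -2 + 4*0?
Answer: sqrt(1226) ≈ 35.014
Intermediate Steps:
X = 1173 (X = -1309 + 2482 = 1173)
f = -2 (f = -2 + 0 = -2)
t(L) = 4 (t(L) = 2 - 1*(-2) = 2 + 2 = 4)
z(Y) = 45 + Y**2 - 2*Y (z(Y) = (Y**2 - 2*Y) + 45 = 45 + Y**2 - 2*Y)
sqrt(X + z(t(u))) = sqrt(1173 + (45 + 4**2 - 2*4)) = sqrt(1173 + (45 + 16 - 8)) = sqrt(1173 + 53) = sqrt(1226)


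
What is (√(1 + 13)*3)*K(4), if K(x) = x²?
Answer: 48*√14 ≈ 179.60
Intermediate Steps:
(√(1 + 13)*3)*K(4) = (√(1 + 13)*3)*4² = (√14*3)*16 = (3*√14)*16 = 48*√14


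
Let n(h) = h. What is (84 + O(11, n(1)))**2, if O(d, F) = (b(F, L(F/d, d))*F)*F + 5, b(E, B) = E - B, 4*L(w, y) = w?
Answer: 15673681/1936 ≈ 8095.9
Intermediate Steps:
L(w, y) = w/4
O(d, F) = 5 + F**2*(F - F/(4*d)) (O(d, F) = ((F - F/d/4)*F)*F + 5 = ((F - F/(4*d))*F)*F + 5 = (F*(F - F/(4*d)))*F + 5 = F**2*(F - F/(4*d)) + 5 = 5 + F**2*(F - F/(4*d)))
(84 + O(11, n(1)))**2 = (84 + (5 + 1**3 - 1/4*1**3/11))**2 = (84 + (5 + 1 - 1/4*1*1/11))**2 = (84 + (5 + 1 - 1/44))**2 = (84 + 263/44)**2 = (3959/44)**2 = 15673681/1936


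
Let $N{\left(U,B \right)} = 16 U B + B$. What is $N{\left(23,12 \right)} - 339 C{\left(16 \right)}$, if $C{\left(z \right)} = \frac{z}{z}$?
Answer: $4089$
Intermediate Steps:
$N{\left(U,B \right)} = B + 16 B U$ ($N{\left(U,B \right)} = 16 B U + B = B + 16 B U$)
$C{\left(z \right)} = 1$
$N{\left(23,12 \right)} - 339 C{\left(16 \right)} = 12 \left(1 + 16 \cdot 23\right) - 339 = 12 \left(1 + 368\right) - 339 = 12 \cdot 369 - 339 = 4428 - 339 = 4089$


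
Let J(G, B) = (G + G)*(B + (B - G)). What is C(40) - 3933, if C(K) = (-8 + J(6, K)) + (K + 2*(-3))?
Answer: -3019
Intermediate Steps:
J(G, B) = 2*G*(-G + 2*B) (J(G, B) = (2*G)*(-G + 2*B) = 2*G*(-G + 2*B))
C(K) = -86 + 25*K (C(K) = (-8 + 2*6*(-1*6 + 2*K)) + (K + 2*(-3)) = (-8 + 2*6*(-6 + 2*K)) + (K - 6) = (-8 + (-72 + 24*K)) + (-6 + K) = (-80 + 24*K) + (-6 + K) = -86 + 25*K)
C(40) - 3933 = (-86 + 25*40) - 3933 = (-86 + 1000) - 3933 = 914 - 3933 = -3019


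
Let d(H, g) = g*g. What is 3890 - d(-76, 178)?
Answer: -27794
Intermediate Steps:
d(H, g) = g²
3890 - d(-76, 178) = 3890 - 1*178² = 3890 - 1*31684 = 3890 - 31684 = -27794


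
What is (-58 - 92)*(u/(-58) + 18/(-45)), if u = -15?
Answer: 615/29 ≈ 21.207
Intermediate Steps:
(-58 - 92)*(u/(-58) + 18/(-45)) = (-58 - 92)*(-15/(-58) + 18/(-45)) = -150*(-15*(-1/58) + 18*(-1/45)) = -150*(15/58 - ⅖) = -150*(-41/290) = 615/29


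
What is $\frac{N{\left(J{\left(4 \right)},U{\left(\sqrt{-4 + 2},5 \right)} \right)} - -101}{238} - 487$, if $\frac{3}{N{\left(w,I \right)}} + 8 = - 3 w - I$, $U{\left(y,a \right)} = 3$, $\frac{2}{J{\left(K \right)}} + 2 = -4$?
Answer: $- \frac{1158053}{2380} \approx -486.58$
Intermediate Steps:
$J{\left(K \right)} = - \frac{1}{3}$ ($J{\left(K \right)} = \frac{2}{-2 - 4} = \frac{2}{-6} = 2 \left(- \frac{1}{6}\right) = - \frac{1}{3}$)
$N{\left(w,I \right)} = \frac{3}{-8 - I - 3 w}$ ($N{\left(w,I \right)} = \frac{3}{-8 - \left(I + 3 w\right)} = \frac{3}{-8 - I - 3 w}$)
$\frac{N{\left(J{\left(4 \right)},U{\left(\sqrt{-4 + 2},5 \right)} \right)} - -101}{238} - 487 = \frac{- \frac{3}{8 + 3 + 3 \left(- \frac{1}{3}\right)} - -101}{238} - 487 = \frac{- \frac{3}{8 + 3 - 1} + 101}{238} - 487 = \frac{- \frac{3}{10} + 101}{238} - 487 = \frac{1}{238} \cdot \frac{1007}{10} - 487 = \frac{1007}{2380} - 487 = - \frac{1158053}{2380}$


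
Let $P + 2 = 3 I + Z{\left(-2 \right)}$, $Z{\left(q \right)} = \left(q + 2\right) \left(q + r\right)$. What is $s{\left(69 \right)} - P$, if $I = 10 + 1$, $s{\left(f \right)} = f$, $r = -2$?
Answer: $38$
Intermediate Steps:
$I = 11$
$Z{\left(q \right)} = \left(-2 + q\right) \left(2 + q\right)$ ($Z{\left(q \right)} = \left(q + 2\right) \left(q - 2\right) = \left(2 + q\right) \left(-2 + q\right) = \left(-2 + q\right) \left(2 + q\right)$)
$P = 31$ ($P = -2 + \left(3 \cdot 11 - \left(4 - \left(-2\right)^{2}\right)\right) = -2 + \left(33 + \left(-4 + 4\right)\right) = -2 + \left(33 + 0\right) = -2 + 33 = 31$)
$s{\left(69 \right)} - P = 69 - 31 = 38$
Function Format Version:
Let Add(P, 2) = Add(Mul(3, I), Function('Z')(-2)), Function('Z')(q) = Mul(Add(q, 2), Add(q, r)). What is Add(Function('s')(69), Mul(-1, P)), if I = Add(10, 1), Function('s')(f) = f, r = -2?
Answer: 38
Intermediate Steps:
I = 11
Function('Z')(q) = Mul(Add(-2, q), Add(2, q)) (Function('Z')(q) = Mul(Add(q, 2), Add(q, -2)) = Mul(Add(2, q), Add(-2, q)) = Mul(Add(-2, q), Add(2, q)))
P = 31 (P = Add(-2, Add(Mul(3, 11), Add(-4, Pow(-2, 2)))) = Add(-2, Add(33, Add(-4, 4))) = Add(-2, Add(33, 0)) = Add(-2, 33) = 31)
Add(Function('s')(69), Mul(-1, P)) = Add(69, Mul(-1, 31)) = Add(69, -31) = 38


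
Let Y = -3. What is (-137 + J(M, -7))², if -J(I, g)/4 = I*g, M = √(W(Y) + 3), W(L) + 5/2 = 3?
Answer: 21513 - 3836*√14 ≈ 7160.0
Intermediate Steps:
W(L) = ½ (W(L) = -5/2 + 3 = ½)
M = √14/2 (M = √(½ + 3) = √(7/2) = √14/2 ≈ 1.8708)
J(I, g) = -4*I*g
(-137 + J(M, -7))² = (-137 - 4*√14/2*(-7))² = (-137 + 14*√14)²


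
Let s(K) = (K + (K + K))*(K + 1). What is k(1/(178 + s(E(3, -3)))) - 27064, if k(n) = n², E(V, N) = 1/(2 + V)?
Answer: -540279280911/19963024 ≈ -27064.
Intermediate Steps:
s(K) = 3*K*(1 + K) (s(K) = (K + 2*K)*(1 + K) = (3*K)*(1 + K) = 3*K*(1 + K))
k(1/(178 + s(E(3, -3)))) - 27064 = (1/(178 + 3*(1 + 1/(2 + 3))/(2 + 3)))² - 27064 = (1/(178 + 3*(1 + 1/5)/5))² - 27064 = (1/(178 + 3*(⅕)*(1 + ⅕)))² - 27064 = (1/(178 + 3*(⅕)*(6/5)))² - 27064 = (1/(178 + 18/25))² - 27064 = (1/(4468/25))² - 27064 = (25/4468)² - 27064 = 625/19963024 - 27064 = -540279280911/19963024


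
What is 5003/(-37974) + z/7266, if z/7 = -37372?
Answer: -79130969/2189834 ≈ -36.136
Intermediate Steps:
z = -261604 (z = 7*(-37372) = -261604)
5003/(-37974) + z/7266 = 5003/(-37974) - 261604/7266 = 5003*(-1/37974) - 261604*1/7266 = -5003/37974 - 18686/519 = -79130969/2189834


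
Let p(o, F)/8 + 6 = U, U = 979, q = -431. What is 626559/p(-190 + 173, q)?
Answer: 626559/7784 ≈ 80.493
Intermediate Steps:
p(o, F) = 7784 (p(o, F) = -48 + 8*979 = -48 + 7832 = 7784)
626559/p(-190 + 173, q) = 626559/7784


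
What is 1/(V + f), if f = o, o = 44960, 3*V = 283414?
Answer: 3/418294 ≈ 7.1720e-6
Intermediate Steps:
V = 283414/3 (V = (⅓)*283414 = 283414/3 ≈ 94471.)
f = 44960
1/(V + f) = 1/(283414/3 + 44960) = 1/(418294/3) = 3/418294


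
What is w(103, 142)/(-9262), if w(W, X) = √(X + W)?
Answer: -7*√5/9262 ≈ -0.0016900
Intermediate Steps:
w(W, X) = √(W + X)
w(103, 142)/(-9262) = √(103 + 142)/(-9262) = √245*(-1/9262) = (7*√5)*(-1/9262) = -7*√5/9262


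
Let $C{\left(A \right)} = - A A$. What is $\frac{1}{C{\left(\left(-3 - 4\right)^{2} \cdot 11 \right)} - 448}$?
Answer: $- \frac{1}{290969} \approx -3.4368 \cdot 10^{-6}$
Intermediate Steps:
$C{\left(A \right)} = - A^{2}$
$\frac{1}{C{\left(\left(-3 - 4\right)^{2} \cdot 11 \right)} - 448} = \frac{1}{- \left(\left(-3 - 4\right)^{2} \cdot 11\right)^{2} - 448} = \frac{1}{- \left(\left(-7\right)^{2} \cdot 11\right)^{2} - 448} = \frac{1}{- \left(49 \cdot 11\right)^{2} - 448} = \frac{1}{- 539^{2} - 448} = \frac{1}{\left(-1\right) 290521 - 448} = \frac{1}{-290521 - 448} = \frac{1}{-290969} = - \frac{1}{290969}$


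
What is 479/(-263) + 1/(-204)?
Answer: -97979/53652 ≈ -1.8262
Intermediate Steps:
479/(-263) + 1/(-204) = 479*(-1/263) + 1*(-1/204) = -479/263 - 1/204 = -97979/53652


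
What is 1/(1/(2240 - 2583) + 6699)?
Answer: 343/2297756 ≈ 0.00014928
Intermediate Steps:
1/(1/(2240 - 2583) + 6699) = 1/(1/(-343) + 6699) = 1/(-1/343 + 6699) = 1/(2297756/343) = 343/2297756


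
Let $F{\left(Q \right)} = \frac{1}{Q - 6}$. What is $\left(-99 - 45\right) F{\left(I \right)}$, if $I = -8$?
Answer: $\frac{72}{7} \approx 10.286$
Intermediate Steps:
$F{\left(Q \right)} = \frac{1}{-6 + Q}$
$\left(-99 - 45\right) F{\left(I \right)} = \frac{-99 - 45}{-6 - 8} = - \frac{144}{-14} = \left(-144\right) \left(- \frac{1}{14}\right) = \frac{72}{7}$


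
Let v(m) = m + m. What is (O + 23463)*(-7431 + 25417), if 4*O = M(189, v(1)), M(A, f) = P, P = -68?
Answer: 421699756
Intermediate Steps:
v(m) = 2*m
M(A, f) = -68
O = -17 (O = (¼)*(-68) = -17)
(O + 23463)*(-7431 + 25417) = (-17 + 23463)*(-7431 + 25417) = 23446*17986 = 421699756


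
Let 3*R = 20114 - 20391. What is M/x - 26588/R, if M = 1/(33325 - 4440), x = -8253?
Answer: 19014772854143/66033449685 ≈ 287.96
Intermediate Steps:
R = -277/3 (R = (20114 - 20391)/3 = (⅓)*(-277) = -277/3 ≈ -92.333)
M = 1/28885 ≈ 3.4620e-5
M/x - 26588/R = (1/28885)/(-8253) - 26588/(-277/3) = (1/28885)*(-1/8253) - 26588*(-3/277) = -1/238387905 + 79764/277 = 19014772854143/66033449685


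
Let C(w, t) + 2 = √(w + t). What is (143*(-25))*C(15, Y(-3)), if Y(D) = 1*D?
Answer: 7150 - 7150*√3 ≈ -5234.2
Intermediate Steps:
Y(D) = D
C(w, t) = -2 + √(t + w) (C(w, t) = -2 + √(w + t) = -2 + √(t + w))
(143*(-25))*C(15, Y(-3)) = (143*(-25))*(-2 + √(-3 + 15)) = -3575*(-2 + √12) = -3575*(-2 + 2*√3) = 7150 - 7150*√3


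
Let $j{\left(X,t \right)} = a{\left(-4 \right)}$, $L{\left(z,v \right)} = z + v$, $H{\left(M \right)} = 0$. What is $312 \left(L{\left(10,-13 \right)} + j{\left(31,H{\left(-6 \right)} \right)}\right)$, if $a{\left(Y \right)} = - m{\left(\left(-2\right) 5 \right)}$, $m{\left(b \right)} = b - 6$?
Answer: $4056$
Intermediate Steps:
$m{\left(b \right)} = -6 + b$ ($m{\left(b \right)} = b - 6 = -6 + b$)
$L{\left(z,v \right)} = v + z$
$a{\left(Y \right)} = 16$ ($a{\left(Y \right)} = - (-6 - 10) = \left(-1\right) \left(-16\right) = 16$)
$j{\left(X,t \right)} = 16$
$312 \left(L{\left(10,-13 \right)} + j{\left(31,H{\left(-6 \right)} \right)}\right) = 312 \left(\left(-13 + 10\right) + 16\right) = 312 \left(-3 + 16\right) = 312 \cdot 13 = 4056$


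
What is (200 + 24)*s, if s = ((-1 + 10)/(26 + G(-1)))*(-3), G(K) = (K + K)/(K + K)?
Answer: -224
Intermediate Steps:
G(K) = 1 (G(K) = (2*K)/((2*K)) = (2*K)*(1/(2*K)) = 1)
s = -1 (s = ((-1 + 10)/(26 + 1))*(-3) = (9/27)*(-3) = (9*(1/27))*(-3) = (1/3)*(-3) = -1)
(200 + 24)*s = (200 + 24)*(-1) = 224*(-1) = -224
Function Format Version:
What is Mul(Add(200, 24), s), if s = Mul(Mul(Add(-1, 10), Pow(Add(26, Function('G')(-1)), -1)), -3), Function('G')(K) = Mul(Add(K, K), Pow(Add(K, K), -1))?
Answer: -224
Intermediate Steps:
Function('G')(K) = 1 (Function('G')(K) = Mul(Mul(2, K), Pow(Mul(2, K), -1)) = Mul(Mul(2, K), Mul(Rational(1, 2), Pow(K, -1))) = 1)
s = -1 (s = Mul(Mul(Add(-1, 10), Pow(Add(26, 1), -1)), -3) = Mul(Mul(9, Pow(27, -1)), -3) = Mul(Mul(9, Rational(1, 27)), -3) = Mul(Rational(1, 3), -3) = -1)
Mul(Add(200, 24), s) = Mul(Add(200, 24), -1) = Mul(224, -1) = -224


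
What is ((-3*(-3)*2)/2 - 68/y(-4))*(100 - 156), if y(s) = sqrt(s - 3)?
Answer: -504 - 544*I*sqrt(7) ≈ -504.0 - 1439.3*I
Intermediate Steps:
y(s) = sqrt(-3 + s)
((-3*(-3)*2)/2 - 68/y(-4))*(100 - 156) = ((-3*(-3)*2)/2 - 68/sqrt(-3 - 4))*(100 - 156) = ((9*2)*(1/2) - 68*(-I*sqrt(7)/7))*(-56) = (18*(1/2) - 68*(-I*sqrt(7)/7))*(-56) = (9 - (-68)*I*sqrt(7)/7)*(-56) = (9 + 68*I*sqrt(7)/7)*(-56) = -504 - 544*I*sqrt(7)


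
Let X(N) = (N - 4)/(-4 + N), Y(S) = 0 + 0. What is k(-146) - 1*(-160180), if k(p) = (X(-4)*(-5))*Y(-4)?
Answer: 160180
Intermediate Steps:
Y(S) = 0
X(N) = 1 (X(N) = (-4 + N)/(-4 + N) = 1)
k(p) = 0 (k(p) = (1*(-5))*0 = -5*0 = 0)
k(-146) - 1*(-160180) = 0 - 1*(-160180) = 0 + 160180 = 160180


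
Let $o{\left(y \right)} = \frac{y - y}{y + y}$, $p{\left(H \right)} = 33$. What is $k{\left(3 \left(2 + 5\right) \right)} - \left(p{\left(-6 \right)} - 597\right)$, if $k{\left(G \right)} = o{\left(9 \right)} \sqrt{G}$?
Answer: $564$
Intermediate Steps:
$o{\left(y \right)} = 0$ ($o{\left(y \right)} = \frac{0}{2 y} = 0 \frac{1}{2 y} = 0$)
$k{\left(G \right)} = 0$ ($k{\left(G \right)} = 0 \sqrt{G} = 0$)
$k{\left(3 \left(2 + 5\right) \right)} - \left(p{\left(-6 \right)} - 597\right) = 0 - \left(33 - 597\right) = 0 - -564 = 0 + 564 = 564$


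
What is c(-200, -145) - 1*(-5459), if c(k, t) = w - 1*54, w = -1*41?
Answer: 5364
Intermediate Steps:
w = -41
c(k, t) = -95 (c(k, t) = -41 - 1*54 = -41 - 54 = -95)
c(-200, -145) - 1*(-5459) = -95 - 1*(-5459) = -95 + 5459 = 5364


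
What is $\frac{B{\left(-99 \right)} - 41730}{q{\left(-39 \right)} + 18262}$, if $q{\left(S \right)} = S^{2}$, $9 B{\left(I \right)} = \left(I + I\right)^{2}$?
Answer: $- \frac{37374}{19783} \approx -1.8892$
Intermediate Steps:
$B{\left(I \right)} = \frac{4 I^{2}}{9}$ ($B{\left(I \right)} = \frac{\left(I + I\right)^{2}}{9} = \frac{\left(2 I\right)^{2}}{9} = \frac{4 I^{2}}{9}$)
$\frac{B{\left(-99 \right)} - 41730}{q{\left(-39 \right)} + 18262} = \frac{\frac{4 \left(-99\right)^{2}}{9} - 41730}{\left(-39\right)^{2} + 18262} = \frac{\frac{4}{9} \cdot 9801 - 41730}{1521 + 18262} = \frac{4356 - 41730}{19783} = \left(-37374\right) \frac{1}{19783} = - \frac{37374}{19783}$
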